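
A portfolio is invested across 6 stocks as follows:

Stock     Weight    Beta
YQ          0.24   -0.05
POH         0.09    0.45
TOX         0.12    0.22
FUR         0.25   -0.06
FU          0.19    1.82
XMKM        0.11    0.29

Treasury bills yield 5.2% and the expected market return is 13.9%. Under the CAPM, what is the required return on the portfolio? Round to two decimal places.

β_P = Σ w_i β_i = 0.24×-0.05 + 0.09×0.45 + 0.12×0.22 + 0.25×-0.06 + 0.19×1.82 + 0.11×0.29 = 0.4176
MRP = 13.9% − 5.2% = 8.70%
E(R_P) = R_f + β_P × MRP = 5.2% + 0.4176 × 8.7% = 8.83%

8.83%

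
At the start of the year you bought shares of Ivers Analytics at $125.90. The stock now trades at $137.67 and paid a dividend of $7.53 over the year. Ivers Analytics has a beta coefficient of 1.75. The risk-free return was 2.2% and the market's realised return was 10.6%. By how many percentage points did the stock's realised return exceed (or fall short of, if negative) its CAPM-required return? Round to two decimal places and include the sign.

-1.57%

Realised HPR = (P1 + D1 − P0) / P0 = (137.67 + 7.53 − 125.90) / 125.90 = 19.30 / 125.90 = 15.3296%
MRP = 10.6% − 2.2% = 8.40%
CAPM required = R_f + β·MRP = 2.2% + 1.75 × 8.4% = 16.9000%
α = realised − required = 15.3296% − 16.9000% = -1.57%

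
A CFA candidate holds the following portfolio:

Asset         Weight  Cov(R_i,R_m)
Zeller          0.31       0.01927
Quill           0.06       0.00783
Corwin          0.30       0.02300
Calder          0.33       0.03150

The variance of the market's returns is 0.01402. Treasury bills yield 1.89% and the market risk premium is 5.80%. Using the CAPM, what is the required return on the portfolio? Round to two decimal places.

11.71%

β_Zeller = 0.01927 / 0.01402 = 1.3745
β_Quill = 0.00783 / 0.01402 = 0.5585
β_Corwin = 0.02300 / 0.01402 = 1.6405
β_Calder = 0.03150 / 0.01402 = 2.2468
β_P = Σ w_i β_i = 0.31×1.3745 + 0.06×0.5585 + 0.30×1.6405 + 0.33×2.2468 = 1.6932
E(R_P) = R_f + β_P × MRP = 1.89% + 1.6932 × 5.80% = 11.71%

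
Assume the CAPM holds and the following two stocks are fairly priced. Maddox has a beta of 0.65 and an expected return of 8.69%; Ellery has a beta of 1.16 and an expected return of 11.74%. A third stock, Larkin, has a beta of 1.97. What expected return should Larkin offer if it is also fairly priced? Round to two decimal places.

16.58%

MRP (SML slope) = (11.74% − 8.69%) / (1.16 − 0.65) = 3.05% / 0.51 = 5.9804%
R_f (intercept) = 8.69% − 0.65 × 5.9804% = 4.8027%
E(R_Larkin) = R_f + β × MRP = 4.8027% + 1.97 × 5.9804% = 16.58%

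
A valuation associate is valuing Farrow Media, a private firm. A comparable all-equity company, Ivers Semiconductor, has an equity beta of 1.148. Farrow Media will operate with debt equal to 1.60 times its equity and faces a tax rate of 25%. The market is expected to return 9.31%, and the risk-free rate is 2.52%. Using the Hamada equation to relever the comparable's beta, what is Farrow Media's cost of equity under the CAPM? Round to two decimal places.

19.67%

β_L = β_U × [1 + (1 − t)(D/E)] = 1.148 × [1 + (1 − 0.25) × 1.60]
    = 1.148 × [1 + 0.75 × 1.60] = 1.148 × 2.2000 = 2.5256
MRP = 9.31% − 2.52% = 6.79%
E(R) = R_f + β_L × MRP = 2.52% + 2.5256 × 6.79% = 19.67%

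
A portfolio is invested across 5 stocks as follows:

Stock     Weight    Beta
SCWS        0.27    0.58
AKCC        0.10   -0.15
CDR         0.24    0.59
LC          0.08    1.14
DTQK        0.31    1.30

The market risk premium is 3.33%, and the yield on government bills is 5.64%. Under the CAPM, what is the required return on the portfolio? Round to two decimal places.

8.23%

β_P = Σ w_i β_i = 0.27×0.58 + 0.10×-0.15 + 0.24×0.59 + 0.08×1.14 + 0.31×1.30 = 0.7774
E(R_P) = R_f + β_P × MRP = 5.64% + 0.7774 × 3.33% = 8.23%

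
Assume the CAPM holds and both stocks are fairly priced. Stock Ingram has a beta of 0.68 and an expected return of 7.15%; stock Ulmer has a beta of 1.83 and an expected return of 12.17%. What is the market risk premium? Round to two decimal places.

Both satisfy E(R) = R_f + β·MRP, so the slope of the SML is
MRP = (12.17% − 7.15%) / (1.83 − 0.68) = 5.02% / 1.15 = 4.3652%

4.37%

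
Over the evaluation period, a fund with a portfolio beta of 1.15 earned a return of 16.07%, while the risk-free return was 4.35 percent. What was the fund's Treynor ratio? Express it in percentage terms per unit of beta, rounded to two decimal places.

Treynor = (R_P − R_f) / β_P = (16.07% − 4.35%) / 1.1500 = 11.72% / 1.1500 = 10.19%

10.19%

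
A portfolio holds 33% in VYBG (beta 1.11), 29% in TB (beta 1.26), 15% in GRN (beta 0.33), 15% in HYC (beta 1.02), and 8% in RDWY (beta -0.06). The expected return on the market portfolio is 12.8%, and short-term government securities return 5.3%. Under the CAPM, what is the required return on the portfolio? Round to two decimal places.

β_P = Σ w_i β_i = 0.33×1.11 + 0.29×1.26 + 0.15×0.33 + 0.15×1.02 + 0.08×-0.06 = 0.9294
MRP = 12.8% − 5.3% = 7.50%
E(R_P) = R_f + β_P × MRP = 5.3% + 0.9294 × 7.5% = 12.27%

12.27%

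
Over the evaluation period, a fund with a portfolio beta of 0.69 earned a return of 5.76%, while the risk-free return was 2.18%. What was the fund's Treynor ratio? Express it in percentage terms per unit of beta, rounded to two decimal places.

Treynor = (R_P − R_f) / β_P = (5.76% − 2.18%) / 0.6900 = 3.58% / 0.6900 = 5.19%

5.19%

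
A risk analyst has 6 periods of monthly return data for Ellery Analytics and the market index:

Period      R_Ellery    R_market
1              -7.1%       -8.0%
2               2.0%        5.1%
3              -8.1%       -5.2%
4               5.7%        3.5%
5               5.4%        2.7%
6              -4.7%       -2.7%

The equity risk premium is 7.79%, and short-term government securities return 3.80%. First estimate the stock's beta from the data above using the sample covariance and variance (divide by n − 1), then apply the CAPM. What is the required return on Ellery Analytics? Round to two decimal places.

12.19%

Mean R_i = (-7.1 + 2.0 − 8.1 + 5.7 + 5.4 − 4.7) / 6 = -1.1333%
Mean R_m = (-8.0 + 5.1 − 5.2 + 3.5 + 2.7 − 2.7) / 6 = -0.7667%
Σ(R_i − R̄_i)(R_m − R̄_m) = 151.1267  ⇒  Cov = 151.1267 / 5 = 30.2253
Σ(R_m − R̄_m)² = 140.3533  ⇒  Var(R_m) = 140.3533 / 5 = 28.0707
β = Cov / Var(R_m) = 30.2253 / 28.0707 = 1.0768
E(R) = R_f + β × MRP = 3.80% + 1.0768 × 7.79% = 12.19%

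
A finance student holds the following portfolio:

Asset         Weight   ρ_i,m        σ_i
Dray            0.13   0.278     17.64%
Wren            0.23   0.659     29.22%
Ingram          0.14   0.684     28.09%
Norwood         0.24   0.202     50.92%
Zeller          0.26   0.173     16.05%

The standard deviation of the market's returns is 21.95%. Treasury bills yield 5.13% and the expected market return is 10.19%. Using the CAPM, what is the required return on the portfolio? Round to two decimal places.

β_Dray = 0.278 × 17.64% / 21.95% = 0.2234
β_Wren = 0.659 × 29.22% / 21.95% = 0.8773
β_Ingram = 0.684 × 28.09% / 21.95% = 0.8753
β_Norwood = 0.202 × 50.92% / 21.95% = 0.4686
β_Zeller = 0.173 × 16.05% / 21.95% = 0.1265
β_P = Σ w_i β_i = 0.13×0.2234 + 0.23×0.8773 + 0.14×0.8753 + 0.24×0.4686 + 0.26×0.1265 = 0.4987
MRP = 10.19% − 5.13% = 5.06%
E(R_P) = R_f + β_P × MRP = 5.13% + 0.4987 × 5.06% = 7.65%

7.65%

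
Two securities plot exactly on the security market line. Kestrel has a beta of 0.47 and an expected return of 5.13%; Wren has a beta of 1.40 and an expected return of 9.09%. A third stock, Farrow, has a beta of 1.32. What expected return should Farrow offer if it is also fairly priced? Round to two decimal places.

8.75%

MRP (SML slope) = (9.09% − 5.13%) / (1.40 − 0.47) = 3.96% / 0.93 = 4.2581%
R_f (intercept) = 5.13% − 0.47 × 4.2581% = 3.1287%
E(R_Farrow) = R_f + β × MRP = 3.1287% + 1.32 × 4.2581% = 8.75%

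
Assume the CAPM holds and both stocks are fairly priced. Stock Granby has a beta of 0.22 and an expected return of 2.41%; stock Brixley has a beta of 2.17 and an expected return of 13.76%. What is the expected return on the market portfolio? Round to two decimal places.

Both satisfy E(R) = R_f + β·MRP, so the slope of the SML is
MRP = (13.76% − 2.41%) / (2.17 − 0.22) = 11.35% / 1.95 = 5.8205%
R_f = E(R_Granby) − β_Granby·MRP = 2.41% − 0.22 × 5.8205% = 1.1295%
E(R_m) = R_f + MRP = 1.1295% + 5.8205% = 6.95%

6.95%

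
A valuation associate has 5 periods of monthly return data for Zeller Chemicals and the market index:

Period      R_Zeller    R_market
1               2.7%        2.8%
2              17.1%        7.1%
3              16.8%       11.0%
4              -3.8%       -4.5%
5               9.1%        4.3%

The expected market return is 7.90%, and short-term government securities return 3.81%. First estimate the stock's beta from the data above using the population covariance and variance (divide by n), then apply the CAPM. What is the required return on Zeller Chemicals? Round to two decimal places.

9.89%

Mean R_i = (2.7 + 17.1 + 16.8 − 3.8 + 9.1) / 5 = 8.3800%
Mean R_m = (2.8 + 7.1 + 11.0 − 4.5 + 4.3) / 5 = 4.1400%
Σ(R_i − R̄_i)(R_m − R̄_m) = 196.5340  ⇒  Cov = 196.5340 / 5 = 39.3068
Σ(R_m − R̄_m)² = 132.2920  ⇒  Var(R_m) = 132.2920 / 5 = 26.4584
β = Cov / Var(R_m) = 39.3068 / 26.4584 = 1.4856
MRP = 7.90% − 3.81% = 4.09%
E(R) = R_f + β × MRP = 3.81% + 1.4856 × 4.09% = 9.89%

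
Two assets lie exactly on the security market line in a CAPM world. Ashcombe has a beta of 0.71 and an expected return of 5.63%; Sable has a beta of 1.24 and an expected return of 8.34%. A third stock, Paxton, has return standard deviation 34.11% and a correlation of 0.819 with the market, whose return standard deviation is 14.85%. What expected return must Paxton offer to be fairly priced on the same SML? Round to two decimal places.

11.62%

MRP = (8.34% − 5.63%) / (1.24 − 0.71) = 5.1132%
R_f = 5.63% − 0.71 × 5.1132% = 1.9996%
β_Paxton = ρ·σ_i/σ_m = 0.819 × 34.11 / 14.85 = 1.8812
E(R_Paxton) = R_f + β × MRP = 1.9996% + 1.8812 × 5.1132% = 11.62%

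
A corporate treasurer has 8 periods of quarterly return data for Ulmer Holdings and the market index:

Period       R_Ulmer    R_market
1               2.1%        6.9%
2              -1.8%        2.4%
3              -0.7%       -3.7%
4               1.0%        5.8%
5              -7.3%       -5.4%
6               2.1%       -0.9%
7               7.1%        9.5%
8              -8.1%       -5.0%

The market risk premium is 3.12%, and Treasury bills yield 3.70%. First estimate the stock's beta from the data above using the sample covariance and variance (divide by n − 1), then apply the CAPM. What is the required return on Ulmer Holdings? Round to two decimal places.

Mean R_i = (2.1 − 1.8 − 0.7 + 1.0 − 7.3 + 2.1 + 7.1 − 8.1) / 8 = -0.7000%
Mean R_m = (6.9 + 2.4 − 3.7 + 5.8 − 5.4 − 0.9 + 9.5 − 5.0) / 8 = 1.2000%
Σ(R_i − R̄_i)(R_m − R̄_m) = 170.7600  ⇒  Cov = 170.7600 / 7 = 24.3943
Σ(R_m − R̄_m)² = 234.4000  ⇒  Var(R_m) = 234.4000 / 7 = 33.4857
β = Cov / Var(R_m) = 24.3943 / 33.4857 = 0.7285
E(R) = R_f + β × MRP = 3.70% + 0.7285 × 3.12% = 5.97%

5.97%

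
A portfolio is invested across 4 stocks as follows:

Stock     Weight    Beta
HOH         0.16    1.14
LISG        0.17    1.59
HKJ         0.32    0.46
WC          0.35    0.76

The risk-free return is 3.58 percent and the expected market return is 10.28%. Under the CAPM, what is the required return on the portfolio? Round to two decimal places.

β_P = Σ w_i β_i = 0.16×1.14 + 0.17×1.59 + 0.32×0.46 + 0.35×0.76 = 0.8659
MRP = 10.28% − 3.58% = 6.70%
E(R_P) = R_f + β_P × MRP = 3.58% + 0.8659 × 6.70% = 9.38%

9.38%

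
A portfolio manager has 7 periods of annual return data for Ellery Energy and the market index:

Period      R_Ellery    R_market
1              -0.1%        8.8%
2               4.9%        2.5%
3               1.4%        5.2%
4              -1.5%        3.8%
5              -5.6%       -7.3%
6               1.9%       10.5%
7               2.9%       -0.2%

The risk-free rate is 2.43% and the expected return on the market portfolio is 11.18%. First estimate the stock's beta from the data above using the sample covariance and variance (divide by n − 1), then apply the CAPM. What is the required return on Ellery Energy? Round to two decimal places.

4.92%

Mean R_i = (-0.1 + 4.9 + 1.4 − 1.5 − 5.6 + 1.9 + 2.9) / 7 = 0.5571%
Mean R_m = (8.8 + 2.5 + 5.2 + 3.8 − 7.3 + 10.5 − 0.2) / 7 = 3.3286%
Σ(R_i − R̄_i)(R_m − R̄_m) = 60.2186  ⇒  Cov = 60.2186 / 6 = 10.0364
Σ(R_m − R̄_m)² = 211.1943  ⇒  Var(R_m) = 211.1943 / 6 = 35.1991
β = Cov / Var(R_m) = 10.0364 / 35.1991 = 0.2851
MRP = 11.18% − 2.43% = 8.75%
E(R) = R_f + β × MRP = 2.43% + 0.2851 × 8.75% = 4.92%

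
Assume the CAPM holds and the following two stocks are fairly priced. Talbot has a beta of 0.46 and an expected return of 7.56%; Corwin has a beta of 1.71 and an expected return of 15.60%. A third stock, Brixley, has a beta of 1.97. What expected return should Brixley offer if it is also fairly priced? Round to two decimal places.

MRP (SML slope) = (15.60% − 7.56%) / (1.71 − 0.46) = 8.04% / 1.25 = 6.4320%
R_f (intercept) = 7.56% − 0.46 × 6.4320% = 4.6013%
E(R_Brixley) = R_f + β × MRP = 4.6013% + 1.97 × 6.4320% = 17.27%

17.27%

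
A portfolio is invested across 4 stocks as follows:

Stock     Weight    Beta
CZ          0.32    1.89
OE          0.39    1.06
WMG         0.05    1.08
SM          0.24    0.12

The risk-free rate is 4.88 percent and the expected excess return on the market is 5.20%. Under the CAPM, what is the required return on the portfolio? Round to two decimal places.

β_P = Σ w_i β_i = 0.32×1.89 + 0.39×1.06 + 0.05×1.08 + 0.24×0.12 = 1.1010
E(R_P) = R_f + β_P × MRP = 4.88% + 1.1010 × 5.20% = 10.61%

10.61%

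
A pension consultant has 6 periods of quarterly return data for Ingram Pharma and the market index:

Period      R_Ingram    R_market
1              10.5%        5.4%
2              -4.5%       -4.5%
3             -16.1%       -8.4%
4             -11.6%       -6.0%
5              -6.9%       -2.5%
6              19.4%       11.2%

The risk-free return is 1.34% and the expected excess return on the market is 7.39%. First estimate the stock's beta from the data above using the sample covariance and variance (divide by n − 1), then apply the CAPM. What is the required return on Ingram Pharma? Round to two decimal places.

Mean R_i = (10.5 − 4.5 − 16.1 − 11.6 − 6.9 + 19.4) / 6 = -1.5333%
Mean R_m = (5.4 − 4.5 − 8.4 − 6.0 − 2.5 + 11.2) / 6 = -0.8000%
Σ(R_i − R̄_i)(R_m − R̄_m) = 508.9600  ⇒  Cov = 508.9600 / 5 = 101.7920
Σ(R_m − R̄_m)² = 283.8200  ⇒  Var(R_m) = 283.8200 / 5 = 56.7640
β = Cov / Var(R_m) = 101.7920 / 56.7640 = 1.7932
E(R) = R_f + β × MRP = 1.34% + 1.7932 × 7.39% = 14.59%

14.59%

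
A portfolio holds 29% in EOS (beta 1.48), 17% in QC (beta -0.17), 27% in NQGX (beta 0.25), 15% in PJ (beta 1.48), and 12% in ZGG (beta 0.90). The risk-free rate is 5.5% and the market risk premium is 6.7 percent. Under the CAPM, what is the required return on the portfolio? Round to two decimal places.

10.85%

β_P = Σ w_i β_i = 0.29×1.48 + 0.17×-0.17 + 0.27×0.25 + 0.15×1.48 + 0.12×0.90 = 0.7978
E(R_P) = R_f + β_P × MRP = 5.5% + 0.7978 × 6.7% = 10.85%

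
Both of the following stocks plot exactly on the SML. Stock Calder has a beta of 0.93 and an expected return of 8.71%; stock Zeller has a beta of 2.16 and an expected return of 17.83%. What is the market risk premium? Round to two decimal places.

Both satisfy E(R) = R_f + β·MRP, so the slope of the SML is
MRP = (17.83% − 8.71%) / (2.16 − 0.93) = 9.12% / 1.23 = 7.4146%

7.41%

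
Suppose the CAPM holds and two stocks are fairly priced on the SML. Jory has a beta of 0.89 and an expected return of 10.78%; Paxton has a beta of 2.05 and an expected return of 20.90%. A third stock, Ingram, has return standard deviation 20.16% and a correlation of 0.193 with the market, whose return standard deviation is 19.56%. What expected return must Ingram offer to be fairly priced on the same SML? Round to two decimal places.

4.75%

MRP = (20.90% − 10.78%) / (2.05 − 0.89) = 8.7241%
R_f = 10.78% − 0.89 × 8.7241% = 3.0156%
β_Ingram = ρ·σ_i/σ_m = 0.193 × 20.16 / 19.56 = 0.1989
E(R_Ingram) = R_f + β × MRP = 3.0156% + 0.1989 × 8.7241% = 4.75%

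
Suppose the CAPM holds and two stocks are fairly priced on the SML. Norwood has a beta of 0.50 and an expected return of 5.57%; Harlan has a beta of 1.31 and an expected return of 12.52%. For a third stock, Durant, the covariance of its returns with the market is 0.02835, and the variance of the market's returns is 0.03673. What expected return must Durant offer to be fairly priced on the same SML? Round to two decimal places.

7.90%

MRP = (12.52% − 5.57%) / (1.31 − 0.50) = 8.5802%
R_f = 5.57% − 0.50 × 8.5802% = 1.2799%
β_Durant = Cov / Var(R_m) = 0.02835 / 0.03673 = 0.7718
E(R_Durant) = R_f + β × MRP = 1.2799% + 0.7718 × 8.5802% = 7.90%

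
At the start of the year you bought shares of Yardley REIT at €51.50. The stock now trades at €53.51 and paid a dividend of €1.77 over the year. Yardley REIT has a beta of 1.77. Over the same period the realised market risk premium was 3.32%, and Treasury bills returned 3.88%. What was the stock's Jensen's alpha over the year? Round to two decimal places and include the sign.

-2.42%

Realised HPR = (P1 + D1 − P0) / P0 = (53.51 + 1.77 − 51.50) / 51.50 = 3.78 / 51.50 = 7.3398%
CAPM required = R_f + β·MRP = 3.88% + 1.77 × 3.32% = 9.7564%
α = realised − required = 7.3398% − 9.7564% = -2.42%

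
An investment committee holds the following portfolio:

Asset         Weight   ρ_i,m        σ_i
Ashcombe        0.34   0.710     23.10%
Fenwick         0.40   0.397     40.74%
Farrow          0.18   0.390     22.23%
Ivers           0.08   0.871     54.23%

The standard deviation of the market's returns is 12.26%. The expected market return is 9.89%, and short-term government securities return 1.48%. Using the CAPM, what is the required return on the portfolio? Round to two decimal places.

β_Ashcombe = 0.710 × 23.10% / 12.26% = 1.3378
β_Fenwick = 0.397 × 40.74% / 12.26% = 1.3192
β_Farrow = 0.390 × 22.23% / 12.26% = 0.7072
β_Ivers = 0.871 × 54.23% / 12.26% = 3.8527
β_P = Σ w_i β_i = 0.34×1.3378 + 0.40×1.3192 + 0.18×0.7072 + 0.08×3.8527 = 1.4180
MRP = 9.89% − 1.48% = 8.41%
E(R_P) = R_f + β_P × MRP = 1.48% + 1.4180 × 8.41% = 13.41%

13.41%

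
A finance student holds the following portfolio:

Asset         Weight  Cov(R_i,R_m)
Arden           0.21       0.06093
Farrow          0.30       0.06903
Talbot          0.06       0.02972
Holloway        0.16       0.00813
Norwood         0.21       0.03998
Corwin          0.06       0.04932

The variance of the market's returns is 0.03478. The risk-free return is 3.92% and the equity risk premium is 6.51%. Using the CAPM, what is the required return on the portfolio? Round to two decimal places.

12.89%

β_Arden = 0.06093 / 0.03478 = 1.7519
β_Farrow = 0.06903 / 0.03478 = 1.9848
β_Talbot = 0.02972 / 0.03478 = 0.8545
β_Holloway = 0.00813 / 0.03478 = 0.2338
β_Norwood = 0.03998 / 0.03478 = 1.1495
β_Corwin = 0.04932 / 0.03478 = 1.4181
β_P = Σ w_i β_i = 0.21×1.7519 + 0.30×1.9848 + 0.06×0.8545 + 0.16×0.2338 + 0.21×1.1495 + 0.06×1.4181 = 1.3785
E(R_P) = R_f + β_P × MRP = 3.92% + 1.3785 × 6.51% = 12.89%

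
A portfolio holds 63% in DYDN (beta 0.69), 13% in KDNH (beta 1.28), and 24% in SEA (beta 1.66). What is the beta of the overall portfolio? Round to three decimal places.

1.000

β_P = Σ w_i β_i = 0.63×0.69 + 0.13×1.28 + 0.24×1.66 = 0.9995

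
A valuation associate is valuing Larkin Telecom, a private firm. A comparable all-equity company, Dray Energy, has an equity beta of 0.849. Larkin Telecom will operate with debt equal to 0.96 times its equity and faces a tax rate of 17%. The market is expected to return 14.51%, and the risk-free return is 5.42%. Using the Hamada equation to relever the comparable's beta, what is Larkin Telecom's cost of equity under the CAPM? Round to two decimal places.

19.29%

β_L = β_U × [1 + (1 − t)(D/E)] = 0.849 × [1 + (1 − 0.17) × 0.96]
    = 0.849 × [1 + 0.83 × 0.96] = 0.849 × 1.7968 = 1.5255
MRP = 14.51% − 5.42% = 9.09%
E(R) = R_f + β_L × MRP = 5.42% + 1.5255 × 9.09% = 19.29%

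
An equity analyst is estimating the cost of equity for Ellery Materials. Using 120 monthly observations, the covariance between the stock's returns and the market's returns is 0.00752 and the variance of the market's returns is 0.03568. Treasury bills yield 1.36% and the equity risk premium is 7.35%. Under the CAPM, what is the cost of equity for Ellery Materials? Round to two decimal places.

β = Cov(R_i, R_m) / Var(R_m) = 0.00752 / 0.03568 = 0.2108
E(R) = R_f + β × MRP = 1.36% + 0.2108 × 7.35% = 2.91%

2.91%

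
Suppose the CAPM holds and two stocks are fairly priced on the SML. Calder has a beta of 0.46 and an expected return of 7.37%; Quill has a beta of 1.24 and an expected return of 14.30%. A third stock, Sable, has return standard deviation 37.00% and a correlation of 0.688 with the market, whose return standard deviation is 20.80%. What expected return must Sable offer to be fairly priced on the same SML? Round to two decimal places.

14.16%

MRP = (14.30% − 7.37%) / (1.24 − 0.46) = 8.8846%
R_f = 7.37% − 0.46 × 8.8846% = 3.2831%
β_Sable = ρ·σ_i/σ_m = 0.688 × 37.00 / 20.80 = 1.2238
E(R_Sable) = R_f + β × MRP = 3.2831% + 1.2238 × 8.8846% = 14.16%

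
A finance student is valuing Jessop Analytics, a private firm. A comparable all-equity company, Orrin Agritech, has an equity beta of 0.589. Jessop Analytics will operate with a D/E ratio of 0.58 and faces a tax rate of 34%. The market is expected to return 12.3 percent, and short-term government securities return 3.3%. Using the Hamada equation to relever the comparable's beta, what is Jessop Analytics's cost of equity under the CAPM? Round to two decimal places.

10.63%

β_L = β_U × [1 + (1 − t)(D/E)] = 0.589 × [1 + (1 − 0.34) × 0.58]
    = 0.589 × [1 + 0.66 × 0.58] = 0.589 × 1.3828 = 0.8145
MRP = 12.3% − 3.3% = 9.00%
E(R) = R_f + β_L × MRP = 3.3% + 0.8145 × 9.0% = 10.63%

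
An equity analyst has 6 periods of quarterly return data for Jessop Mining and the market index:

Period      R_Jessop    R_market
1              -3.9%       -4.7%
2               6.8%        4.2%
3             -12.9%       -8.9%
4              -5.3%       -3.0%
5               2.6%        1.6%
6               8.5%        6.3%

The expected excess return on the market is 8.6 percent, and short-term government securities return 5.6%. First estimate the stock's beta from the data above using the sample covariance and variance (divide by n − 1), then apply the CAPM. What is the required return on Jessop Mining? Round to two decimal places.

Mean R_i = (-3.9 + 6.8 − 12.9 − 5.3 + 2.6 + 8.5) / 6 = -0.7000%
Mean R_m = (-4.7 + 4.2 − 8.9 − 3.0 + 1.6 + 6.3) / 6 = -0.7500%
Σ(R_i − R̄_i)(R_m − R̄_m) = 232.1600  ⇒  Cov = 232.1600 / 5 = 46.4320
Σ(R_m − R̄_m)² = 166.8150  ⇒  Var(R_m) = 166.8150 / 5 = 33.3630
β = Cov / Var(R_m) = 46.4320 / 33.3630 = 1.3917
E(R) = R_f + β × MRP = 5.6% + 1.3917 × 8.6% = 17.57%

17.57%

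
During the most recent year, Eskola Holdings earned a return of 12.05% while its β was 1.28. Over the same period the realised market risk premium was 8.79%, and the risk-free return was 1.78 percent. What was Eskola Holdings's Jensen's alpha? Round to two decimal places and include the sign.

-0.98%

CAPM benchmark = R_f + β(R_m − R_f) = 1.78% + 1.28 × 8.79% = 13.0312%
α = actual − benchmark = 12.05% − 13.0312% = -0.98%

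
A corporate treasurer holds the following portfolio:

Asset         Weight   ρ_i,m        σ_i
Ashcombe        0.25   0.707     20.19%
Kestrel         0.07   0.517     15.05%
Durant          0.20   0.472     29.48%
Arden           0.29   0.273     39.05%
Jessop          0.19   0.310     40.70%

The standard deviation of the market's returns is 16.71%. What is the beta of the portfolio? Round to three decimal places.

β_Ashcombe = 0.707 × 20.19% / 16.71% = 0.8542
β_Kestrel = 0.517 × 15.05% / 16.71% = 0.4656
β_Durant = 0.472 × 29.48% / 16.71% = 0.8327
β_Arden = 0.273 × 39.05% / 16.71% = 0.6380
β_Jessop = 0.310 × 40.70% / 16.71% = 0.7551
β_P = Σ w_i β_i = 0.25×0.8542 + 0.07×0.4656 + 0.20×0.8327 + 0.29×0.6380 + 0.19×0.7551 = 0.7412

0.741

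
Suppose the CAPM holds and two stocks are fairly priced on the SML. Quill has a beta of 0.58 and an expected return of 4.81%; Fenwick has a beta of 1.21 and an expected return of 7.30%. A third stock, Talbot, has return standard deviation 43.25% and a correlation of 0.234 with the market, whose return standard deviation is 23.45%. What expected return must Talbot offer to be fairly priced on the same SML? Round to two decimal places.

4.22%

MRP = (7.30% − 4.81%) / (1.21 − 0.58) = 3.9524%
R_f = 4.81% − 0.58 × 3.9524% = 2.5176%
β_Talbot = ρ·σ_i/σ_m = 0.234 × 43.25 / 23.45 = 0.4316
E(R_Talbot) = R_f + β × MRP = 2.5176% + 0.4316 × 3.9524% = 4.22%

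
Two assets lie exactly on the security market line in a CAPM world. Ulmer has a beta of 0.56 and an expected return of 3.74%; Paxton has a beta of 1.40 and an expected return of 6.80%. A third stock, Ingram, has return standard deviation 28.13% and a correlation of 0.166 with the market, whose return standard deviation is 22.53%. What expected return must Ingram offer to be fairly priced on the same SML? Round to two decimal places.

2.46%

MRP = (6.80% − 3.74%) / (1.40 − 0.56) = 3.6429%
R_f = 3.74% − 0.56 × 3.6429% = 1.7000%
β_Ingram = ρ·σ_i/σ_m = 0.166 × 28.13 / 22.53 = 0.2073
E(R_Ingram) = R_f + β × MRP = 1.7000% + 0.2073 × 3.6429% = 2.46%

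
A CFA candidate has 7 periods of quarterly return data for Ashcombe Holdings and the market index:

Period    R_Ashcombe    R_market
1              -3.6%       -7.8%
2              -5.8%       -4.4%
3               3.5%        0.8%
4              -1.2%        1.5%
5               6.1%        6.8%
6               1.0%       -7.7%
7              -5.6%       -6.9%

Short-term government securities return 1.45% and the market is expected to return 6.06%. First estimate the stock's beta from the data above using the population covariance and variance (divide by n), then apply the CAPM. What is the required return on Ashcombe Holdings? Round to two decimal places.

Mean R_i = (-3.6 − 5.8 + 3.5 − 1.2 + 6.1 + 1.0 − 5.6) / 7 = -0.8000%
Mean R_m = (-7.8 − 4.4 + 0.8 + 1.5 + 6.8 − 7.7 − 6.9) / 7 = -2.5286%
Σ(R_i − R̄_i)(R_m − R̄_m) = 112.8600  ⇒  Cov = 112.8600 / 7 = 16.1229
Σ(R_m − R̄_m)² = 191.4743  ⇒  Var(R_m) = 191.4743 / 7 = 27.3535
β = Cov / Var(R_m) = 16.1229 / 27.3535 = 0.5894
MRP = 6.06% − 1.45% = 4.61%
E(R) = R_f + β × MRP = 1.45% + 0.5894 × 4.61% = 4.17%

4.17%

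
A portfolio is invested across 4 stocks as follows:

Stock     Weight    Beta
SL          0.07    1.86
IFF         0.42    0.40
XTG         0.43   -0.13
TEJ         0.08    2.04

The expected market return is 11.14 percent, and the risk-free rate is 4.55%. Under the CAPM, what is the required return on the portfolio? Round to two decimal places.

β_P = Σ w_i β_i = 0.07×1.86 + 0.42×0.40 + 0.43×-0.13 + 0.08×2.04 = 0.4055
MRP = 11.14% − 4.55% = 6.59%
E(R_P) = R_f + β_P × MRP = 4.55% + 0.4055 × 6.59% = 7.22%

7.22%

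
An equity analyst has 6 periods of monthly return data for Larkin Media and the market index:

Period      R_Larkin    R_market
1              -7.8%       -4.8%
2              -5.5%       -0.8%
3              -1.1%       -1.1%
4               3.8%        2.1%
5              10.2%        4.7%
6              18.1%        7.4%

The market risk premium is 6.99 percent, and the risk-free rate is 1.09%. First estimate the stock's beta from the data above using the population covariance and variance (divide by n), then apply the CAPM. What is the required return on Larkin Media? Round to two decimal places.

16.31%

Mean R_i = (-7.8 − 5.5 − 1.1 + 3.8 + 10.2 + 18.1) / 6 = 2.9500%
Mean R_m = (-4.8 − 0.8 − 1.1 + 2.1 + 4.7 + 7.4) / 6 = 1.2500%
Σ(R_i − R̄_i)(R_m − R̄_m) = 210.7850  ⇒  Cov = 210.7850 / 6 = 35.1308
Σ(R_m − R̄_m)² = 96.7750  ⇒  Var(R_m) = 96.7750 / 6 = 16.1292
β = Cov / Var(R_m) = 35.1308 / 16.1292 = 2.1781
E(R) = R_f + β × MRP = 1.09% + 2.1781 × 6.99% = 16.31%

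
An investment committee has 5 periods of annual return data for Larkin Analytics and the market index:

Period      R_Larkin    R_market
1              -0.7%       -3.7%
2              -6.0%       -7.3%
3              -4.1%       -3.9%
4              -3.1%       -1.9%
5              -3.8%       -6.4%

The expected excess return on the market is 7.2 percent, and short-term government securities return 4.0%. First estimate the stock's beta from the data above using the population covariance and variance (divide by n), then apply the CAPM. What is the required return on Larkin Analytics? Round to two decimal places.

Mean R_i = (-0.7 − 6.0 − 4.1 − 3.1 − 3.8) / 5 = -3.5400%
Mean R_m = (-3.7 − 7.3 − 3.9 − 1.9 − 6.4) / 5 = -4.6400%
Σ(R_i − R̄_i)(R_m − R̄_m) = 10.4620  ⇒  Cov = 10.4620 / 5 = 2.0924
Σ(R_m − R̄_m)² = 19.1120  ⇒  Var(R_m) = 19.1120 / 5 = 3.8224
β = Cov / Var(R_m) = 2.0924 / 3.8224 = 0.5474
E(R) = R_f + β × MRP = 4.0% + 0.5474 × 7.2% = 7.94%

7.94%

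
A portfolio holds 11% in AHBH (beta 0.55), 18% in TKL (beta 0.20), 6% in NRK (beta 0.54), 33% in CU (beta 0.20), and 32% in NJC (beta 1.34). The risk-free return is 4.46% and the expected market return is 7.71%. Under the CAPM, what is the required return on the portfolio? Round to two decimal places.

6.49%

β_P = Σ w_i β_i = 0.11×0.55 + 0.18×0.20 + 0.06×0.54 + 0.33×0.20 + 0.32×1.34 = 0.6237
MRP = 7.71% − 4.46% = 3.25%
E(R_P) = R_f + β_P × MRP = 4.46% + 0.6237 × 3.25% = 6.49%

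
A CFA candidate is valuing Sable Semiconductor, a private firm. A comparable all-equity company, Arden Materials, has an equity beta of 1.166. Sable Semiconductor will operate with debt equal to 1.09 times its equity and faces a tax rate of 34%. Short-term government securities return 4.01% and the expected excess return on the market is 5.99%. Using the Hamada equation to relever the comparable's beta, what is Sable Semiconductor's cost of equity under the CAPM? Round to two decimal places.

β_L = β_U × [1 + (1 − t)(D/E)] = 1.166 × [1 + (1 − 0.34) × 1.09]
    = 1.166 × [1 + 0.66 × 1.09] = 1.166 × 1.7194 = 2.0048
E(R) = R_f + β_L × MRP = 4.01% + 2.0048 × 5.99% = 16.02%

16.02%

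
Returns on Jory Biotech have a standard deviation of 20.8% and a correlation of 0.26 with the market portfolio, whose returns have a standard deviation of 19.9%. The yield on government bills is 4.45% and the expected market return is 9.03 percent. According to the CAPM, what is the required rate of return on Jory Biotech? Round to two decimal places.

β = ρ × σ_i / σ_m = 0.26 × 20.8% / 19.9% = 0.2718
MRP = 9.03% − 4.45% = 4.58%
E(R) = 4.45% + 0.2718 × 4.58% = 5.69%

5.69%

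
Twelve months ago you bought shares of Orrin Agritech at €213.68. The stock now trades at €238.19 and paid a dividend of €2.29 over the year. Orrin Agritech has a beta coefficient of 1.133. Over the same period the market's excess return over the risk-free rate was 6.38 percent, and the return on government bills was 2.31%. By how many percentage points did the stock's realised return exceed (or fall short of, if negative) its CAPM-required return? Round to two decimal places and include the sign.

+3.00%

Realised HPR = (P1 + D1 − P0) / P0 = (238.19 + 2.29 − 213.68) / 213.68 = 26.80 / 213.68 = 12.5421%
CAPM required = R_f + β·MRP = 2.31% + 1.133 × 6.38% = 9.53854%
α = realised − required = 12.5421% − 9.53854% = +3.00%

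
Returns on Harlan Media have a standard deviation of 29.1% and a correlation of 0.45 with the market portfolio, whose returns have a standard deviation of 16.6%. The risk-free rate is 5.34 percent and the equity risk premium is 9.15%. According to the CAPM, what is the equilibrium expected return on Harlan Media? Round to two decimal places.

12.56%

β = ρ × σ_i / σ_m = 0.45 × 29.1% / 16.6% = 0.7889
E(R) = 5.34% + 0.7889 × 9.15% = 12.56%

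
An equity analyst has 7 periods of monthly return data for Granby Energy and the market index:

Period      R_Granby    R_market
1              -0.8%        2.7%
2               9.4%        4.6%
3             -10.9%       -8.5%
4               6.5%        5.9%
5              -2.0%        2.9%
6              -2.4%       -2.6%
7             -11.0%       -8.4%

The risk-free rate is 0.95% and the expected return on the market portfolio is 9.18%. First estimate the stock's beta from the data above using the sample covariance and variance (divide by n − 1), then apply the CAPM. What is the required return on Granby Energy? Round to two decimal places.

10.68%

Mean R_i = (-0.8 + 9.4 − 10.9 + 6.5 − 2.0 − 2.4 − 11.0) / 7 = -1.6000%
Mean R_m = (2.7 + 4.6 − 8.5 + 5.9 + 2.9 − 2.6 − 8.4) / 7 = -0.4857%
Σ(R_i − R̄_i)(R_m − R̄_m) = 259.4800  ⇒  Cov = 259.4800 / 6 = 43.2467
Σ(R_m − R̄_m)² = 219.5886  ⇒  Var(R_m) = 219.5886 / 6 = 36.5981
β = Cov / Var(R_m) = 43.2467 / 36.5981 = 1.1817
MRP = 9.18% − 0.95% = 8.23%
E(R) = R_f + β × MRP = 0.95% + 1.1817 × 8.23% = 10.68%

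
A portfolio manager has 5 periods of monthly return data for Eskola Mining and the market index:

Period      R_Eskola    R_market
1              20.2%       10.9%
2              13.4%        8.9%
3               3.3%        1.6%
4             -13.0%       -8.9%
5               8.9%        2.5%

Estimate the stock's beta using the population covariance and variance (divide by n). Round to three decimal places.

1.594

Mean R_i = (20.2 + 13.4 + 3.3 − 13.0 + 8.9) / 5 = 6.5600%
Mean R_m = (10.9 + 8.9 + 1.6 − 8.9 + 2.5) / 5 = 3.0000%
Σ(R_i − R̄_i)(R_m − R̄_m) = 384.2700  ⇒  Cov = 384.2700 / 5 = 76.8540
Σ(R_m − R̄_m)² = 241.0400  ⇒  Var(R_m) = 241.0400 / 5 = 48.2080
β = Cov / Var(R_m) = 76.8540 / 48.2080 = 1.5942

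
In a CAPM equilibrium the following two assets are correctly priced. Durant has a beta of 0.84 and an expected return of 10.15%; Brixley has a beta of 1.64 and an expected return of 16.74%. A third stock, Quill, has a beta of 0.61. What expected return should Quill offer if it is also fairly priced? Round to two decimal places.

8.26%

MRP (SML slope) = (16.74% − 10.15%) / (1.64 − 0.84) = 6.59% / 0.80 = 8.2375%
R_f (intercept) = 10.15% − 0.84 × 8.2375% = 3.2305%
E(R_Quill) = R_f + β × MRP = 3.2305% + 0.61 × 8.2375% = 8.26%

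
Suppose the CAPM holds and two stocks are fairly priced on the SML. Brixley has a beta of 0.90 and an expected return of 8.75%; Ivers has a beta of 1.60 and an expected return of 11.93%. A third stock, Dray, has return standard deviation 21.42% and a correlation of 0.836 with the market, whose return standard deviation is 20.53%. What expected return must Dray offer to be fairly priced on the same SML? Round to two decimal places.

8.62%

MRP = (11.93% − 8.75%) / (1.60 − 0.90) = 4.5429%
R_f = 8.75% − 0.90 × 4.5429% = 4.6614%
β_Dray = ρ·σ_i/σ_m = 0.836 × 21.42 / 20.53 = 0.8722
E(R_Dray) = R_f + β × MRP = 4.6614% + 0.8722 × 4.5429% = 8.62%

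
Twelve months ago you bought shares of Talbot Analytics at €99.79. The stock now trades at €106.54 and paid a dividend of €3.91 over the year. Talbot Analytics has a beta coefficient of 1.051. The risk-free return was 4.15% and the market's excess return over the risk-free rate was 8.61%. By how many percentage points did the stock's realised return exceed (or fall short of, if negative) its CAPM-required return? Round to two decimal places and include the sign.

Realised HPR = (P1 + D1 − P0) / P0 = (106.54 + 3.91 − 99.79) / 99.79 = 10.66 / 99.79 = 10.6824%
CAPM required = R_f + β·MRP = 4.15% + 1.051 × 8.61% = 13.19911%
α = realised − required = 10.6824% − 13.19911% = -2.52%

-2.52%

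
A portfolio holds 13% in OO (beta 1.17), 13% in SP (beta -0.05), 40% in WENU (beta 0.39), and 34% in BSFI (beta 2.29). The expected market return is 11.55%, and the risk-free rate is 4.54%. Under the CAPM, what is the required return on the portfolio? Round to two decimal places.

12.11%

β_P = Σ w_i β_i = 0.13×1.17 + 0.13×-0.05 + 0.40×0.39 + 0.34×2.29 = 1.0802
MRP = 11.55% − 4.54% = 7.01%
E(R_P) = R_f + β_P × MRP = 4.54% + 1.0802 × 7.01% = 12.11%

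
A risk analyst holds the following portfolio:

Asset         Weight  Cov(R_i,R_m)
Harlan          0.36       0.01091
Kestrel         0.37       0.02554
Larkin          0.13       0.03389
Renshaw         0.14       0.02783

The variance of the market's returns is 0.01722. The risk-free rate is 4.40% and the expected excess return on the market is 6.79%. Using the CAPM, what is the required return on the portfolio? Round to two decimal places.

β_Harlan = 0.01091 / 0.01722 = 0.6336
β_Kestrel = 0.02554 / 0.01722 = 1.4832
β_Larkin = 0.03389 / 0.01722 = 1.9681
β_Renshaw = 0.02783 / 0.01722 = 1.6161
β_P = Σ w_i β_i = 0.36×0.6336 + 0.37×1.4832 + 0.13×1.9681 + 0.14×1.6161 = 1.2590
E(R_P) = R_f + β_P × MRP = 4.40% + 1.2590 × 6.79% = 12.95%

12.95%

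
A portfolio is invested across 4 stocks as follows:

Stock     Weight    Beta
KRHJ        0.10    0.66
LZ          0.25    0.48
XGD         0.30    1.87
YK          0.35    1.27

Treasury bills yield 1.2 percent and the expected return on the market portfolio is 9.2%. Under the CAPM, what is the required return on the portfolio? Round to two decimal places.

10.73%

β_P = Σ w_i β_i = 0.10×0.66 + 0.25×0.48 + 0.30×1.87 + 0.35×1.27 = 1.1915
MRP = 9.2% − 1.2% = 8.00%
E(R_P) = R_f + β_P × MRP = 1.2% + 1.1915 × 8.0% = 10.73%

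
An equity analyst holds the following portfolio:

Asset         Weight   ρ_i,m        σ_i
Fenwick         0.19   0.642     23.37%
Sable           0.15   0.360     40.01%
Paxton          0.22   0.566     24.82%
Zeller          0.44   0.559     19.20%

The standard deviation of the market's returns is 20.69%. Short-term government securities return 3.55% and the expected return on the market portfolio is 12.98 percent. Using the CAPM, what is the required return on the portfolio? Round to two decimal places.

β_Fenwick = 0.642 × 23.37% / 20.69% = 0.7252
β_Sable = 0.360 × 40.01% / 20.69% = 0.6962
β_Paxton = 0.566 × 24.82% / 20.69% = 0.6790
β_Zeller = 0.559 × 19.20% / 20.69% = 0.5187
β_P = Σ w_i β_i = 0.19×0.7252 + 0.15×0.6962 + 0.22×0.6790 + 0.44×0.5187 = 0.6198
MRP = 12.98% − 3.55% = 9.43%
E(R_P) = R_f + β_P × MRP = 3.55% + 0.6198 × 9.43% = 9.39%

9.39%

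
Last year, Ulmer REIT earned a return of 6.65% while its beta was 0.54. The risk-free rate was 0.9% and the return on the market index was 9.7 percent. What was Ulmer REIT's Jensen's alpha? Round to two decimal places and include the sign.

+1.00%

Market excess return = 9.7% − 0.9% = 8.80%
CAPM benchmark = R_f + β(R_m − R_f) = 0.9% + 0.54 × 8.8% = 5.6520%
α = actual − benchmark = 6.65% − 5.6520% = +1.00%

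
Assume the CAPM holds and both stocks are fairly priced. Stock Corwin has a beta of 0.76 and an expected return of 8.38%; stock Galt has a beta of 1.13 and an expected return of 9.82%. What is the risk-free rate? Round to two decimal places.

Both satisfy E(R) = R_f + β·MRP, so the slope of the SML is
MRP = (9.82% − 8.38%) / (1.13 − 0.76) = 1.44% / 0.37 = 3.8919%
R_f = E(R_Corwin) − β_Corwin·MRP = 8.38% − 0.76 × 3.8919% = 5.4222%

5.42%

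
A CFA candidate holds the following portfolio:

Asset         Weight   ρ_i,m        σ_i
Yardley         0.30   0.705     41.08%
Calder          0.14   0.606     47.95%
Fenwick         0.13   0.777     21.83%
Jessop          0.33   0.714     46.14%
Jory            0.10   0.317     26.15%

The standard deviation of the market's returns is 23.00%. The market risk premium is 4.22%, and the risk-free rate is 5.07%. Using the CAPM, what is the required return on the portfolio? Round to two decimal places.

9.96%

β_Yardley = 0.705 × 41.08% / 23.00% = 1.2592
β_Calder = 0.606 × 47.95% / 23.00% = 1.2634
β_Fenwick = 0.777 × 21.83% / 23.00% = 0.7375
β_Jessop = 0.714 × 46.14% / 23.00% = 1.4323
β_Jory = 0.317 × 26.15% / 23.00% = 0.3604
β_P = Σ w_i β_i = 0.30×1.2592 + 0.14×1.2634 + 0.13×0.7375 + 0.33×1.4323 + 0.10×0.3604 = 1.1592
E(R_P) = R_f + β_P × MRP = 5.07% + 1.1592 × 4.22% = 9.96%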